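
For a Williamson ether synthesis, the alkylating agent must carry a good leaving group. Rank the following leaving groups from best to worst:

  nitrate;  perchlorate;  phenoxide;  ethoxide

perchlorate > nitrate > phenoxide > ethoxide

perchlorate: pKₐ(HClO₄) ≈ -10 — extremely weak base; rarely used for safety reasons
nitrate: pKₐ(HNO₃) ≈ -1.3
phenoxide: pKₐ(C₆H₅OH (phenol)) ≈ 10 — resonance into the ring helps, but still a poor LG
ethoxide: pKₐ(CH₃CH₂OH) ≈ 16 — strong base; alkoxides do not leave unassisted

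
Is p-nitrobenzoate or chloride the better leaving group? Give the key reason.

chloride is the better leaving group.
pKₐ(HCl) ≈ -7 versus pKₐ(p-nitrobenzoic acid) ≈ 3.4: chloride is the much weaker base.
Moderately weak base.

chloride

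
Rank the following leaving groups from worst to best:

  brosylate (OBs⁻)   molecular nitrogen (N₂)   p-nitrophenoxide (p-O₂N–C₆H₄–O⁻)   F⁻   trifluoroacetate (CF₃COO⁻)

p-nitrophenoxide (p-O₂N–C₆H₄–O⁻) < F⁻ < trifluoroacetate (CF₃COO⁻) < brosylate (OBs⁻) < molecular nitrogen (N₂)

molecular nitrogen (N₂): no meaningful conjugate acid; N₂ departs as an exceptionally stable neutral molecule
brosylate (OBs⁻): pKₐ(p-BrC₆H₄SO₃H) ≈ -2.8 — arenesulfonate with a p-bromo substituent
trifluoroacetate (CF₃COO⁻): pKₐ(CF₃COOH) ≈ 0.2 — strongly electron-withdrawing CF₃ stabilises the carboxylate
F⁻: pKₐ(HF) ≈ 3.2 — small and strongly basic; the poor halide leaving group
p-nitrophenoxide (p-O₂N–C₆H₄–O⁻): pKₐ(p-nitrophenol) ≈ 7.2
Listed from poorest to best leaving group as asked.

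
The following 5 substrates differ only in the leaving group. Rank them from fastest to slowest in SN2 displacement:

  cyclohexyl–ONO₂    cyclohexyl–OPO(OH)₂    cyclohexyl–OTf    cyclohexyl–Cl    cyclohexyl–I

cyclohexyl–OTf > cyclohexyl–I > cyclohexyl–Cl > cyclohexyl–ONO₂ > cyclohexyl–OPO(OH)₂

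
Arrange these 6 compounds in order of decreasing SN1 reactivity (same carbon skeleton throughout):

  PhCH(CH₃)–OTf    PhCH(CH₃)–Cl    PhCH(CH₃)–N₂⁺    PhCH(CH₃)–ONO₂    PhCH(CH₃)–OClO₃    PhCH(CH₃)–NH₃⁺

The skeletons are identical, so relative rate is governed entirely by leaving-group ability.
The more stable X⁻ (or X) is on its own — i.e. the weaker a base it is — the better a leaving group it makes.
PhCH(CH₃)–N₂⁺ loses N₂: no meaningful conjugate acid; N₂ departs as an exceptionally stable neutral molecule
PhCH(CH₃)–OTf loses OTf⁻: pKₐ(CF₃SO₃H (triflic acid)) ≈ -14
PhCH(CH₃)–OClO₃ loses ClO₄⁻: pKₐ(HClO₄) ≈ -10
PhCH(CH₃)–Cl loses Cl⁻: pKₐ(HCl) ≈ -7
PhCH(CH₃)–ONO₂ loses NO₃⁻: pKₐ(HNO₃) ≈ -1.3
PhCH(CH₃)–NH₃⁺ loses NH₃: pKₐ(NH₄⁺) ≈ 9.2

PhCH(CH₃)–N₂⁺ > PhCH(CH₃)–OTf > PhCH(CH₃)–OClO₃ > PhCH(CH₃)–Cl > PhCH(CH₃)–ONO₂ > PhCH(CH₃)–NH₃⁺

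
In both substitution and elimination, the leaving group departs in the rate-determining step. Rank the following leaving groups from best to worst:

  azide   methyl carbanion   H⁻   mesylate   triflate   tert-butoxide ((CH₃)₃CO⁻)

triflate > mesylate > azide > tert-butoxide ((CH₃)₃CO⁻) > H⁻ > methyl carbanion

Rank by basicity of the departing species: weakest base leaves most easily.
triflate: pKₐ(CF₃SO₃H (triflic acid)) ≈ -14
mesylate: pKₐ(CH₃SO₃H (MsOH)) ≈ -1.9
azide: pKₐ(HN₃) ≈ 4.7
tert-butoxide ((CH₃)₃CO⁻): pKₐ(t-BuOH) ≈ 18
H⁻: pKₐ(H₂) ≈ 36
methyl carbanion: pKₐ(CH₄) ≈ 48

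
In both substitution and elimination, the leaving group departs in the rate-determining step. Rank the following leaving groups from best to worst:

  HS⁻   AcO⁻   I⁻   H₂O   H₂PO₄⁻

I⁻ > H₂O > H₂PO₄⁻ > AcO⁻ > HS⁻

A good leaving group is a weak base: the lower the pKₐ of its conjugate acid, the more readily it departs.
I⁻: pKₐ(HI) ≈ -10
H₂O: pKₐ(H₃O⁺) ≈ -1.7
H₂PO₄⁻: pKₐ(H₃PO₄) ≈ 2.1
AcO⁻: pKₐ(CH₃COOH) ≈ 4.8
HS⁻: pKₐ(H₂S) ≈ 7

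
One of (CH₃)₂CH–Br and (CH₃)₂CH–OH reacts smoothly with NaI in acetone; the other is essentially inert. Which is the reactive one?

From (CH₃)₂CH–OH the departing group would be OH⁻ (pKₐ(H₂O) ≈ 15.7). Strong base; essentially never leaves without prior activation.
From (CH₃)₂CH–Br the leaving group is Br⁻ (pKₐ(HBr) ≈ -9). Weak base; good leaving group.
(In practice (CH₃)₂CH–Br is made from (CH₃)₂CH–OH by treatment with PBr₃, replacing the hydroxyl with bromide.)

(CH₃)₂CH–Br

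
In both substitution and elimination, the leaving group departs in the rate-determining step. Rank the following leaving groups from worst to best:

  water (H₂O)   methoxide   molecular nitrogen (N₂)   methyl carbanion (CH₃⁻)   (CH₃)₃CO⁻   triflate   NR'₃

molecular nitrogen (N₂): no meaningful conjugate acid; N₂ departs as an exceptionally stable neutral molecule
triflate: pKₐ(CF₃SO₃H (triflic acid)) ≈ -14
water (H₂O): pKₐ(H₃O⁺) ≈ -1.7
NR'₃: pKₐ(R'₃NH⁺) ≈ 10.7
methoxide: pKₐ(CH₃OH) ≈ 15.5
(CH₃)₃CO⁻: pKₐ(t-BuOH) ≈ 18
methyl carbanion (CH₃⁻): pKₐ(CH₄) ≈ 48
Listed from poorest to best leaving group as asked.

methyl carbanion (CH₃⁻) < (CH₃)₃CO⁻ < methoxide < NR'₃ < water (H₂O) < triflate < molecular nitrogen (N₂)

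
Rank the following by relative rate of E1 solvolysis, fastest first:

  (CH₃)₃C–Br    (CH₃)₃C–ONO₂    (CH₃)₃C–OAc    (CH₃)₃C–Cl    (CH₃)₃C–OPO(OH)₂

(CH₃)₃C–Br > (CH₃)₃C–Cl > (CH₃)₃C–ONO₂ > (CH₃)₃C–OPO(OH)₂ > (CH₃)₃C–OAc

With the same alkyl group throughout, only the leaving group differentiates the rates.
Leaving-group ability tracks the stability of the departed species; conjugate-acid pKₐ is the usual yardstick (lower pKₐ → better LG).
(CH₃)₃C–Br loses Br⁻: pKₐ(HBr) ≈ -9
(CH₃)₃C–Cl loses Cl⁻: pKₐ(HCl) ≈ -7
(CH₃)₃C–ONO₂ loses NO₃⁻: pKₐ(HNO₃) ≈ -1.3
(CH₃)₃C–OPO(OH)₂ loses H₂PO₄⁻: pKₐ(H₃PO₄) ≈ 2.1
(CH₃)₃C–OAc loses AcO⁻: pKₐ(CH₃COOH) ≈ 4.8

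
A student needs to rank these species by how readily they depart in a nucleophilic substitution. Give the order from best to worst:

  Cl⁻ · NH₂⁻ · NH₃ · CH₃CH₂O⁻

Cl⁻ > NH₃ > CH₃CH₂O⁻ > NH₂⁻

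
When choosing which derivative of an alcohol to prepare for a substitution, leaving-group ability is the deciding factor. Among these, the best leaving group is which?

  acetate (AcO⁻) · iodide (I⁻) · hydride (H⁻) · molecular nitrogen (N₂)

molecular nitrogen (N₂): no meaningful conjugate acid; N₂ departs as an exceptionally stable neutral molecule
iodide (I⁻): pKₐ(HI) ≈ -10
acetate (AcO⁻): pKₐ(CH₃COOH) ≈ 4.8
hydride (H⁻): pKₐ(H₂) ≈ 36

molecular nitrogen (N₂)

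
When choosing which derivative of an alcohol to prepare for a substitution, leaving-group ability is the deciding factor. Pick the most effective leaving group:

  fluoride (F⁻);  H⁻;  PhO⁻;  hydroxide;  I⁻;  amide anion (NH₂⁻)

Leaving-group ability tracks the stability of the departed species; conjugate-acid pKₐ is the usual yardstick (lower pKₐ → better LG).
I⁻: pKₐ(HI) ≈ -10
fluoride (F⁻): pKₐ(HF) ≈ 3.2
PhO⁻: pKₐ(C₆H₅OH (phenol)) ≈ 10
hydroxide: pKₐ(H₂O) ≈ 15.7
H⁻: pKₐ(H₂) ≈ 36
amide anion (NH₂⁻): pKₐ(NH₃) ≈ 38

I⁻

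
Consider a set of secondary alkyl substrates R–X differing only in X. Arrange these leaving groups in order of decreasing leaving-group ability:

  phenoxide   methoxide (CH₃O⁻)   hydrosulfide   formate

A good leaving group is a weak base: the lower the pKₐ of its conjugate acid, the more readily it departs.
formate: pKₐ(HCOOH) ≈ 3.8
hydrosulfide: pKₐ(H₂S) ≈ 7
phenoxide: pKₐ(C₆H₅OH (phenol)) ≈ 10 — resonance into the ring helps, but still a poor LG
methoxide (CH₃O⁻): pKₐ(CH₃OH) ≈ 15.5

formate > hydrosulfide > phenoxide > methoxide (CH₃O⁻)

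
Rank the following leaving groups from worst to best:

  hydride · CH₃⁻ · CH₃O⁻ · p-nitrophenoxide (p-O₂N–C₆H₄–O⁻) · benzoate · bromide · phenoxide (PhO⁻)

A good leaving group is a weak base: the lower the pKₐ of its conjugate acid, the more readily it departs.
bromide: pKₐ(HBr) ≈ -9 — weak base; good leaving group
benzoate: pKₐ(C₆H₅COOH) ≈ 4.2 — aryl carboxylate
p-nitrophenoxide (p-O₂N–C₆H₄–O⁻): pKₐ(p-nitrophenol) ≈ 7.2
phenoxide (PhO⁻): pKₐ(C₆H₅OH (phenol)) ≈ 10
CH₃O⁻: pKₐ(CH₃OH) ≈ 15.5 — strong base; alkoxides do not leave unassisted
hydride: pKₐ(H₂) ≈ 36
CH₃⁻: pKₐ(CH₄) ≈ 48
The question asks for worst first, so the sequence is read in increasing leaving-group ability.

CH₃⁻ < hydride < CH₃O⁻ < phenoxide (PhO⁻) < p-nitrophenoxide (p-O₂N–C₆H₄–O⁻) < benzoate < bromide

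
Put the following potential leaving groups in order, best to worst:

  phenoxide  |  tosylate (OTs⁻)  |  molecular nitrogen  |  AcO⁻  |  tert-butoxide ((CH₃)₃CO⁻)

molecular nitrogen > tosylate (OTs⁻) > AcO⁻ > phenoxide > tert-butoxide ((CH₃)₃CO⁻)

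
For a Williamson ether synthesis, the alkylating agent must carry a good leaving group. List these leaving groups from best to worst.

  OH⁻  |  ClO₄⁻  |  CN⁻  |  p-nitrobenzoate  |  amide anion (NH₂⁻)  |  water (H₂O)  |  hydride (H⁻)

ClO₄⁻ > water (H₂O) > p-nitrobenzoate > CN⁻ > OH⁻ > hydride (H⁻) > amide anion (NH₂⁻)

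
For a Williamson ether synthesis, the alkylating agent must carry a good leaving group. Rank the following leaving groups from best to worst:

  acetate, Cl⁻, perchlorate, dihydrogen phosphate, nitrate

The more stable X⁻ (or X) is on its own — i.e. the weaker a base it is — the better a leaving group it makes.
perchlorate: pKₐ(HClO₄) ≈ -10
Cl⁻: pKₐ(HCl) ≈ -7
nitrate: pKₐ(HNO₃) ≈ -1.3
dihydrogen phosphate: pKₐ(H₃PO₄) ≈ 2.1
acetate: pKₐ(CH₃COOH) ≈ 4.8

perchlorate > Cl⁻ > nitrate > dihydrogen phosphate > acetate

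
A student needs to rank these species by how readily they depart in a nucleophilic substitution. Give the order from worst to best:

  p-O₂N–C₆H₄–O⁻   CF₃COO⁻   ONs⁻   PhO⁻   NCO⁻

Rank by basicity of the departing species: weakest base leaves most easily.
ONs⁻: pKₐ(p-O₂NC₆H₄SO₃H) ≈ -3.5 — p-nitro group further stabilises the sulfonate
CF₃COO⁻: pKₐ(CF₃COOH) ≈ 0.2 — strongly electron-withdrawing CF₃ stabilises the carboxylate
NCO⁻: pKₐ(HOCN) ≈ 3.5 — resonance between N and O
p-O₂N–C₆H₄–O⁻: pKₐ(p-nitrophenol) ≈ 7.2 — nitro group delocalises the charge; the classic chromogenic LG
PhO⁻: pKₐ(C₆H₅OH (phenol)) ≈ 10
Reversing gives the worst-to-best order requested.

PhO⁻ < p-O₂N–C₆H₄–O⁻ < NCO⁻ < CF₃COO⁻ < ONs⁻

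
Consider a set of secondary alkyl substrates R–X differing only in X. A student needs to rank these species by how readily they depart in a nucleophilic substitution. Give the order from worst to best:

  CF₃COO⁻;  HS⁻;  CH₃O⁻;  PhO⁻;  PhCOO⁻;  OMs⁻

CH₃O⁻ < PhO⁻ < HS⁻ < PhCOO⁻ < CF₃COO⁻ < OMs⁻

OMs⁻: pKₐ(CH₃SO₃H (MsOH)) ≈ -1.9
CF₃COO⁻: pKₐ(CF₃COOH) ≈ 0.2
PhCOO⁻: pKₐ(C₆H₅COOH) ≈ 4.2
HS⁻: pKₐ(H₂S) ≈ 7
PhO⁻: pKₐ(C₆H₅OH (phenol)) ≈ 10
CH₃O⁻: pKₐ(CH₃OH) ≈ 15.5
Listed from poorest to best leaving group as asked.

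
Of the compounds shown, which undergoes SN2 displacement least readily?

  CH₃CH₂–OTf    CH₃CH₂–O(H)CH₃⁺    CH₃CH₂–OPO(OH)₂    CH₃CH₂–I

The skeletons are identical, so relative rate is governed entirely by leaving-group ability.
Rank by basicity of the departing species: weakest base leaves most easily.
CH₃CH₂–OTf loses OTf⁻: pKₐ(CF₃SO₃H (triflic acid)) ≈ -14
CH₃CH₂–I loses I⁻: pKₐ(HI) ≈ -10
CH₃CH₂–O(H)CH₃⁺ loses R'OH: pKₐ(R'OH₂⁺) ≈ -2.4
CH₃CH₂–OPO(OH)₂ loses H₂PO₄⁻: pKₐ(H₃PO₄) ≈ 2.1

CH₃CH₂–OPO(OH)₂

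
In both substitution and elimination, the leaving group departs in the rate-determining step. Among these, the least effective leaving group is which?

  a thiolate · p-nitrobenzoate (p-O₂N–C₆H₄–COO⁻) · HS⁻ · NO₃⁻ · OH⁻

OH⁻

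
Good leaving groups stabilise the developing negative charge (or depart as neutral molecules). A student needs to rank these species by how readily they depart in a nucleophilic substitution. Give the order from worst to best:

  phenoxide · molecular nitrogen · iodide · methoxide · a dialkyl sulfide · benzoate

methoxide < phenoxide < benzoate < a dialkyl sulfide < iodide < molecular nitrogen

A good leaving group is a weak base: the lower the pKₐ of its conjugate acid, the more readily it departs.
molecular nitrogen: no meaningful conjugate acid; N₂ departs as an exceptionally stable neutral molecule
iodide: pKₐ(HI) ≈ -10 — large, highly polarisable; very weak base
a dialkyl sulfide: pKₐ(R'₂SH⁺) ≈ -7 — neutral; leaves from a sulfonium salt (R–SR'₂⁺)
benzoate: pKₐ(C₆H₅COOH) ≈ 4.2 — aryl carboxylate
phenoxide: pKₐ(C₆H₅OH (phenol)) ≈ 10 — resonance into the ring helps, but still a poor LG
methoxide: pKₐ(CH₃OH) ≈ 15.5
Reversing gives the worst-to-best order requested.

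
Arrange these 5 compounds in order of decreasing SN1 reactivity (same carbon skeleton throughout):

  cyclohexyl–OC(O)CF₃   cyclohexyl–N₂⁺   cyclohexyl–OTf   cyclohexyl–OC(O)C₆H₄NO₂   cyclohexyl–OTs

Same R in every case — rank the leaving groups.
Leaving-group ability tracks the stability of the departed species; conjugate-acid pKₐ is the usual yardstick (lower pKₐ → better LG).
cyclohexyl–N₂⁺ loses N₂: no meaningful conjugate acid; N₂ departs as an exceptionally stable neutral molecule
cyclohexyl–OTf loses OTf⁻: pKₐ(CF₃SO₃H (triflic acid)) ≈ -14
cyclohexyl–OTs loses OTs⁻: pKₐ(p-CH₃C₆H₄SO₃H (TsOH)) ≈ -2.8
cyclohexyl–OC(O)CF₃ loses CF₃COO⁻: pKₐ(CF₃COOH) ≈ 0.2
cyclohexyl–OC(O)C₆H₄NO₂ loses p-O₂N–C₆H₄–COO⁻: pKₐ(p-nitrobenzoic acid) ≈ 3.4

cyclohexyl–N₂⁺ > cyclohexyl–OTf > cyclohexyl–OTs > cyclohexyl–OC(O)CF₃ > cyclohexyl–OC(O)C₆H₄NO₂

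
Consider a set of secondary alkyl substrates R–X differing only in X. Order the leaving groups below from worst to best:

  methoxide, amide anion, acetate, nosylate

A good leaving group is a weak base: the lower the pKₐ of its conjugate acid, the more readily it departs.
nosylate: pKₐ(p-O₂NC₆H₄SO₃H) ≈ -3.5
acetate: pKₐ(CH₃COOH) ≈ 4.8 — resonance-stabilised but still a weak base
methoxide: pKₐ(CH₃OH) ≈ 15.5 — strong base; alkoxides do not leave unassisted
amide anion: pKₐ(NH₃) ≈ 38
Listed from poorest to best leaving group as asked.

amide anion < methoxide < acetate < nosylate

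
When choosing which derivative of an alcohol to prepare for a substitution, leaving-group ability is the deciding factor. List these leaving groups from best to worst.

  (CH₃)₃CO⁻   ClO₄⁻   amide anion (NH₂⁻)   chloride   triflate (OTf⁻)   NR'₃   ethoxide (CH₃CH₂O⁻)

triflate (OTf⁻) > ClO₄⁻ > chloride > NR'₃ > ethoxide (CH₃CH₂O⁻) > (CH₃)₃CO⁻ > amide anion (NH₂⁻)

triflate (OTf⁻): pKₐ(CF₃SO₃H (triflic acid)) ≈ -14 — charge spread over three oxygens and a CF₃ group; the premier leaving group in synthesis
ClO₄⁻: pKₐ(HClO₄) ≈ -10 — extremely weak base; rarely used for safety reasons
chloride: pKₐ(HCl) ≈ -7
NR'₃: pKₐ(R'₃NH⁺) ≈ 10.7 — neutral but still a fairly strong base; Hofmann-elimination LG
ethoxide (CH₃CH₂O⁻): pKₐ(CH₃CH₂OH) ≈ 16
(CH₃)₃CO⁻: pKₐ(t-BuOH) ≈ 18 — bulky, strongly basic alkoxide
amide anion (NH₂⁻): pKₐ(NH₃) ≈ 38 — extremely strong base; never a leaving group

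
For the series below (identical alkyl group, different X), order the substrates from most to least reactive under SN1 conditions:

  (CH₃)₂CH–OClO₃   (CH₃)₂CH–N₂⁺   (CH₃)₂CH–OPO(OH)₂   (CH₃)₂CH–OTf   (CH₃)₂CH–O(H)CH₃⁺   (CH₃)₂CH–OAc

(CH₃)₂CH–N₂⁺ > (CH₃)₂CH–OTf > (CH₃)₂CH–OClO₃ > (CH₃)₂CH–O(H)CH₃⁺ > (CH₃)₂CH–OPO(OH)₂ > (CH₃)₂CH–OAc

With the same alkyl group throughout, only the leaving group differentiates the rates.
Leaving-group ability tracks the stability of the departed species; conjugate-acid pKₐ is the usual yardstick (lower pKₐ → better LG).
(CH₃)₂CH–N₂⁺ loses N₂: no meaningful conjugate acid; N₂ departs as an exceptionally stable neutral molecule
(CH₃)₂CH–OTf loses OTf⁻: pKₐ(CF₃SO₃H (triflic acid)) ≈ -14
(CH₃)₂CH–OClO₃ loses ClO₄⁻: pKₐ(HClO₄) ≈ -10
(CH₃)₂CH–O(H)CH₃⁺ loses R'OH: pKₐ(R'OH₂⁺) ≈ -2.4
(CH₃)₂CH–OPO(OH)₂ loses H₂PO₄⁻: pKₐ(H₃PO₄) ≈ 2.1
(CH₃)₂CH–OAc loses AcO⁻: pKₐ(CH₃COOH) ≈ 4.8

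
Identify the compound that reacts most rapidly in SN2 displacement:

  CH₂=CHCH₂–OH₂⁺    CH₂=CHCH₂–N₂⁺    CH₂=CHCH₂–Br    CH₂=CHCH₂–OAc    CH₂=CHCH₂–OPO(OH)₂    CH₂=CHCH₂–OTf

Same R in every case — rank the leaving groups.
A good leaving group is a weak base: the lower the pKₐ of its conjugate acid, the more readily it departs.
CH₂=CHCH₂–N₂⁺ loses N₂: no meaningful conjugate acid; N₂ departs as an exceptionally stable neutral molecule
CH₂=CHCH₂–OTf loses OTf⁻: pKₐ(CF₃SO₃H (triflic acid)) ≈ -14
CH₂=CHCH₂–Br loses Br⁻: pKₐ(HBr) ≈ -9
CH₂=CHCH₂–OH₂⁺ loses H₂O: pKₐ(H₃O⁺) ≈ -1.7
CH₂=CHCH₂–OPO(OH)₂ loses H₂PO₄⁻: pKₐ(H₃PO₄) ≈ 2.1
CH₂=CHCH₂–OAc loses AcO⁻: pKₐ(CH₃COOH) ≈ 4.8

CH₂=CHCH₂–N₂⁺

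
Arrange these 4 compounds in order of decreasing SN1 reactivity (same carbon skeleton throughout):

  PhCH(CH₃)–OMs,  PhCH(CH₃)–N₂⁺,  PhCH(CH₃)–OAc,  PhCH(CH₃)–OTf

Same R in every case — rank the leaving groups.
The more stable X⁻ (or X) is on its own — i.e. the weaker a base it is — the better a leaving group it makes.
PhCH(CH₃)–N₂⁺ loses N₂: no meaningful conjugate acid; N₂ departs as an exceptionally stable neutral molecule
PhCH(CH₃)–OTf loses OTf⁻: pKₐ(CF₃SO₃H (triflic acid)) ≈ -14
PhCH(CH₃)–OMs loses OMs⁻: pKₐ(CH₃SO₃H (MsOH)) ≈ -1.9
PhCH(CH₃)–OAc loses AcO⁻: pKₐ(CH₃COOH) ≈ 4.8

PhCH(CH₃)–N₂⁺ > PhCH(CH₃)–OTf > PhCH(CH₃)–OMs > PhCH(CH₃)–OAc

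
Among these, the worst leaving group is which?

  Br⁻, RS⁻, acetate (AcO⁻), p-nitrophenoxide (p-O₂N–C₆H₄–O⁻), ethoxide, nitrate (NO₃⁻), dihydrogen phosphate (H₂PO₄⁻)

Br⁻: pKₐ(HBr) ≈ -9
nitrate (NO₃⁻): pKₐ(HNO₃) ≈ -1.3
dihydrogen phosphate (H₂PO₄⁻): pKₐ(H₃PO₄) ≈ 2.1
acetate (AcO⁻): pKₐ(CH₃COOH) ≈ 4.8
p-nitrophenoxide (p-O₂N–C₆H₄–O⁻): pKₐ(p-nitrophenol) ≈ 7.2
RS⁻: pKₐ(RSH (a thiol)) ≈ 10.5
ethoxide: pKₐ(CH₃CH₂OH) ≈ 16

ethoxide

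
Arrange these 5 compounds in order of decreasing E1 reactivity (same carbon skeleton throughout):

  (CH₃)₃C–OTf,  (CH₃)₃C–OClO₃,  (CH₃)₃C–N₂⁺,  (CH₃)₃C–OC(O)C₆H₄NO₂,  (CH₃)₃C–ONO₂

(CH₃)₃C–N₂⁺ > (CH₃)₃C–OTf > (CH₃)₃C–OClO₃ > (CH₃)₃C–ONO₂ > (CH₃)₃C–OC(O)C₆H₄NO₂

Same R in every case — rank the leaving groups.
Leaving-group ability tracks the stability of the departed species; conjugate-acid pKₐ is the usual yardstick (lower pKₐ → better LG).
(CH₃)₃C–N₂⁺ loses N₂: no meaningful conjugate acid; N₂ departs as an exceptionally stable neutral molecule
(CH₃)₃C–OTf loses OTf⁻: pKₐ(CF₃SO₃H (triflic acid)) ≈ -14
(CH₃)₃C–OClO₃ loses ClO₄⁻: pKₐ(HClO₄) ≈ -10
(CH₃)₃C–ONO₂ loses NO₃⁻: pKₐ(HNO₃) ≈ -1.3
(CH₃)₃C–OC(O)C₆H₄NO₂ loses p-O₂N–C₆H₄–COO⁻: pKₐ(p-nitrobenzoic acid) ≈ 3.4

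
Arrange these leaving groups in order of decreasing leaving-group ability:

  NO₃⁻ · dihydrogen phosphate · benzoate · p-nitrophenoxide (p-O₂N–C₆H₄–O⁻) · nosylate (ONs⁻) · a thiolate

Leaving-group ability tracks the stability of the departed species; conjugate-acid pKₐ is the usual yardstick (lower pKₐ → better LG).
nosylate (ONs⁻): pKₐ(p-O₂NC₆H₄SO₃H) ≈ -3.5 — p-nitro group further stabilises the sulfonate
NO₃⁻: pKₐ(HNO₃) ≈ -1.3
dihydrogen phosphate: pKₐ(H₃PO₄) ≈ 2.1
benzoate: pKₐ(C₆H₅COOH) ≈ 4.2 — aryl carboxylate
p-nitrophenoxide (p-O₂N–C₆H₄–O⁻): pKₐ(p-nitrophenol) ≈ 7.2 — nitro group delocalises the charge; the classic chromogenic LG
a thiolate: pKₐ(RSH (a thiol)) ≈ 10.5

nosylate (ONs⁻) > NO₃⁻ > dihydrogen phosphate > benzoate > p-nitrophenoxide (p-O₂N–C₆H₄–O⁻) > a thiolate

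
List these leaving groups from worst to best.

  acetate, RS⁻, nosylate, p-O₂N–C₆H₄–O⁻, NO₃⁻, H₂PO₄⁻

RS⁻ < p-O₂N–C₆H₄–O⁻ < acetate < H₂PO₄⁻ < NO₃⁻ < nosylate

The more stable X⁻ (or X) is on its own — i.e. the weaker a base it is — the better a leaving group it makes.
nosylate: pKₐ(p-O₂NC₆H₄SO₃H) ≈ -3.5
NO₃⁻: pKₐ(HNO₃) ≈ -1.3
H₂PO₄⁻: pKₐ(H₃PO₄) ≈ 2.1
acetate: pKₐ(CH₃COOH) ≈ 4.8
p-O₂N–C₆H₄–O⁻: pKₐ(p-nitrophenol) ≈ 7.2
RS⁻: pKₐ(RSH (a thiol)) ≈ 10.5
The question asks for worst first, so the sequence is read in increasing leaving-group ability.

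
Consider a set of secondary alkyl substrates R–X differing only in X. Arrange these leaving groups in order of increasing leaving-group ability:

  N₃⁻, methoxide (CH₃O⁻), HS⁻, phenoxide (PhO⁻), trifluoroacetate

Leaving-group ability tracks the stability of the departed species; conjugate-acid pKₐ is the usual yardstick (lower pKₐ → better LG).
trifluoroacetate: pKₐ(CF₃COOH) ≈ 0.2
N₃⁻: pKₐ(HN₃) ≈ 4.7 — linear, resonance-stabilised
HS⁻: pKₐ(H₂S) ≈ 7
phenoxide (PhO⁻): pKₐ(C₆H₅OH (phenol)) ≈ 10
methoxide (CH₃O⁻): pKₐ(CH₃OH) ≈ 15.5 — strong base; alkoxides do not leave unassisted
Reversing gives the worst-to-best order requested.

methoxide (CH₃O⁻) < phenoxide (PhO⁻) < HS⁻ < N₃⁻ < trifluoroacetate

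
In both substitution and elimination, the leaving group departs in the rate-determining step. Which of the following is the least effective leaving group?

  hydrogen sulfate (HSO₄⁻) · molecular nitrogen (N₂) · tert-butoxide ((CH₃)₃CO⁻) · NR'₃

Leaving-group ability tracks the stability of the departed species; conjugate-acid pKₐ is the usual yardstick (lower pKₐ → better LG).
molecular nitrogen (N₂): no meaningful conjugate acid; N₂ departs as an exceptionally stable neutral molecule
hydrogen sulfate (HSO₄⁻): pKₐ(H₂SO₄) ≈ -3
NR'₃: pKₐ(R'₃NH⁺) ≈ 10.7
tert-butoxide ((CH₃)₃CO⁻): pKₐ(t-BuOH) ≈ 18

tert-butoxide ((CH₃)₃CO⁻)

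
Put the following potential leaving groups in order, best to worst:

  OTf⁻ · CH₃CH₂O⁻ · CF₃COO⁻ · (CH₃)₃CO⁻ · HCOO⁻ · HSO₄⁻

OTf⁻ > HSO₄⁻ > CF₃COO⁻ > HCOO⁻ > CH₃CH₂O⁻ > (CH₃)₃CO⁻

The more stable X⁻ (or X) is on its own — i.e. the weaker a base it is — the better a leaving group it makes.
OTf⁻: pKₐ(CF₃SO₃H (triflic acid)) ≈ -14 — charge spread over three oxygens and a CF₃ group; the premier leaving group in synthesis
HSO₄⁻: pKₐ(H₂SO₄) ≈ -3 — conjugate base of a strong mineral acid
CF₃COO⁻: pKₐ(CF₃COOH) ≈ 0.2 — strongly electron-withdrawing CF₃ stabilises the carboxylate
HCOO⁻: pKₐ(HCOOH) ≈ 3.8
CH₃CH₂O⁻: pKₐ(CH₃CH₂OH) ≈ 16 — strong base; alkoxides do not leave unassisted
(CH₃)₃CO⁻: pKₐ(t-BuOH) ≈ 18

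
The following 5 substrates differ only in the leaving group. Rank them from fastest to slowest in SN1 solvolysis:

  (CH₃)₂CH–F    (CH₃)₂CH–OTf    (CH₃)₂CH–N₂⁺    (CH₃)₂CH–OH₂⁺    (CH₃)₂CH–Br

Identical carbon frameworks mean the comparison reduces to leaving-group quality.
Leaving-group ability tracks the stability of the departed species; conjugate-acid pKₐ is the usual yardstick (lower pKₐ → better LG).
(CH₃)₂CH–N₂⁺ loses N₂: no meaningful conjugate acid; N₂ departs as an exceptionally stable neutral molecule
(CH₃)₂CH–OTf loses OTf⁻: pKₐ(CF₃SO₃H (triflic acid)) ≈ -14
(CH₃)₂CH–Br loses Br⁻: pKₐ(HBr) ≈ -9
(CH₃)₂CH–OH₂⁺ loses H₂O: pKₐ(H₃O⁺) ≈ -1.7
(CH₃)₂CH–F loses F⁻: pKₐ(HF) ≈ 3.2

(CH₃)₂CH–N₂⁺ > (CH₃)₂CH–OTf > (CH₃)₂CH–Br > (CH₃)₂CH–OH₂⁺ > (CH₃)₂CH–F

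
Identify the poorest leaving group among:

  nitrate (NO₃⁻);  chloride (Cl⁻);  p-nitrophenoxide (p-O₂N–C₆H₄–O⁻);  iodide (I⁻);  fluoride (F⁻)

p-nitrophenoxide (p-O₂N–C₆H₄–O⁻)

A good leaving group is a weak base: the lower the pKₐ of its conjugate acid, the more readily it departs.
iodide (I⁻): pKₐ(HI) ≈ -10
chloride (Cl⁻): pKₐ(HCl) ≈ -7
nitrate (NO₃⁻): pKₐ(HNO₃) ≈ -1.3
fluoride (F⁻): pKₐ(HF) ≈ 3.2
p-nitrophenoxide (p-O₂N–C₆H₄–O⁻): pKₐ(p-nitrophenol) ≈ 7.2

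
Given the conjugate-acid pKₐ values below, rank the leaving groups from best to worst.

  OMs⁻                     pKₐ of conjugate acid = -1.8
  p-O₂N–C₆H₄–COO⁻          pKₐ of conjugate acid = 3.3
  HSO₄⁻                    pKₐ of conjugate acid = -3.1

Lower conjugate-acid pKₐ ⇒ weaker base ⇒ better leaving group.
Sorting by the given values: HSO₄⁻ (-3.1), OMs⁻ (-1.8), p-O₂N–C₆H₄–COO⁻ (3.3).

HSO₄⁻ > OMs⁻ > p-O₂N–C₆H₄–COO⁻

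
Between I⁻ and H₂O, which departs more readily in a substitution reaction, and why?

I⁻ is the better leaving group.
pKₐ(HI) ≈ -10 versus pKₐ(H₃O⁺) ≈ -1.7: I⁻ is the much weaker base.
Large, highly polarisable; very weak base.

I⁻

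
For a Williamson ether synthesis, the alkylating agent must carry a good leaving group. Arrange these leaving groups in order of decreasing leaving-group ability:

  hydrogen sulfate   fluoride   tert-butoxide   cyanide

hydrogen sulfate: pKₐ(H₂SO₄) ≈ -3
fluoride: pKₐ(HF) ≈ 3.2
cyanide: pKₐ(HCN) ≈ 9.2
tert-butoxide: pKₐ(t-BuOH) ≈ 18

hydrogen sulfate > fluoride > cyanide > tert-butoxide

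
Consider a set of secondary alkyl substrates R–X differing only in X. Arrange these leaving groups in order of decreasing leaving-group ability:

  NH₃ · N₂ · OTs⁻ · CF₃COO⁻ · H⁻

A good leaving group is a weak base: the lower the pKₐ of its conjugate acid, the more readily it departs.
N₂: no meaningful conjugate acid; N₂ departs as an exceptionally stable neutral molecule
OTs⁻: pKₐ(p-CH₃C₆H₄SO₃H (TsOH)) ≈ -2.8
CF₃COO⁻: pKₐ(CF₃COOH) ≈ 0.2
NH₃: pKₐ(NH₄⁺) ≈ 9.2
H⁻: pKₐ(H₂) ≈ 36

N₂ > OTs⁻ > CF₃COO⁻ > NH₃ > H⁻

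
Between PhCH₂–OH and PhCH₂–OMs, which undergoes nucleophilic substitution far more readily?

From PhCH₂–OH the departing group would be OH⁻ (pKₐ(H₂O) ≈ 15.7). Strong base; essentially never leaves without prior activation.
From PhCH₂–OMs the leaving group is OMs⁻ (pKₐ(CH₃SO₃H (MsOH)) ≈ -1.9). Resonance-delocalised alkanesulfonate.
(In practice PhCH₂–OMs is made from PhCH₂–OH by treatment with MsCl / Et₃N, converting the hydroxyl into a mesylate.)

PhCH₂–OMs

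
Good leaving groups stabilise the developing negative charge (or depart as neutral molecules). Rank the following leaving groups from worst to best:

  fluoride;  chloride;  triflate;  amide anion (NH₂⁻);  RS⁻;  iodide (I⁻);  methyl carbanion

triflate: pKₐ(CF₃SO₃H (triflic acid)) ≈ -14 — charge spread over three oxygens and a CF₃ group; the premier leaving group in synthesis
iodide (I⁻): pKₐ(HI) ≈ -10
chloride: pKₐ(HCl) ≈ -7 — moderately weak base
fluoride: pKₐ(HF) ≈ 3.2 — small and strongly basic; the poor halide leaving group
RS⁻: pKₐ(RSH (a thiol)) ≈ 10.5 — moderately basic; rarely leaves without activation
amide anion (NH₂⁻): pKₐ(NH₃) ≈ 38
methyl carbanion: pKₐ(CH₄) ≈ 48 — unstabilised carbanion; the worst conceivable leaving group
The question asks for worst first, so the sequence is read in increasing leaving-group ability.

methyl carbanion < amide anion (NH₂⁻) < RS⁻ < fluoride < chloride < iodide (I⁻) < triflate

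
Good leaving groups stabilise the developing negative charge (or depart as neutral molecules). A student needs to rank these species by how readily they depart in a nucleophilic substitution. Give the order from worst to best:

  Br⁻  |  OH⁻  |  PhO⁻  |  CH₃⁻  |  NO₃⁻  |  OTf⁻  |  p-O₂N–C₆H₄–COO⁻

CH₃⁻ < OH⁻ < PhO⁻ < p-O₂N–C₆H₄–COO⁻ < NO₃⁻ < Br⁻ < OTf⁻

Leaving-group ability tracks the stability of the departed species; conjugate-acid pKₐ is the usual yardstick (lower pKₐ → better LG).
OTf⁻: pKₐ(CF₃SO₃H (triflic acid)) ≈ -14 — charge spread over three oxygens and a CF₃ group; the premier leaving group in synthesis
Br⁻: pKₐ(HBr) ≈ -9
NO₃⁻: pKₐ(HNO₃) ≈ -1.3
p-O₂N–C₆H₄–COO⁻: pKₐ(p-nitrobenzoic acid) ≈ 3.4
PhO⁻: pKₐ(C₆H₅OH (phenol)) ≈ 10 — resonance into the ring helps, but still a poor LG
OH⁻: pKₐ(H₂O) ≈ 15.7 — strong base; essentially never leaves without prior activation
CH₃⁻: pKₐ(CH₄) ≈ 48
Listed from poorest to best leaving group as asked.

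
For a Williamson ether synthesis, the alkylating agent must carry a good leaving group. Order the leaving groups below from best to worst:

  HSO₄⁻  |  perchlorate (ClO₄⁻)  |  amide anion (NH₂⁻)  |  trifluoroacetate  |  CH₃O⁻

A good leaving group is a weak base: the lower the pKₐ of its conjugate acid, the more readily it departs.
perchlorate (ClO₄⁻): pKₐ(HClO₄) ≈ -10
HSO₄⁻: pKₐ(H₂SO₄) ≈ -3
trifluoroacetate: pKₐ(CF₃COOH) ≈ 0.2
CH₃O⁻: pKₐ(CH₃OH) ≈ 15.5
amide anion (NH₂⁻): pKₐ(NH₃) ≈ 38

perchlorate (ClO₄⁻) > HSO₄⁻ > trifluoroacetate > CH₃O⁻ > amide anion (NH₂⁻)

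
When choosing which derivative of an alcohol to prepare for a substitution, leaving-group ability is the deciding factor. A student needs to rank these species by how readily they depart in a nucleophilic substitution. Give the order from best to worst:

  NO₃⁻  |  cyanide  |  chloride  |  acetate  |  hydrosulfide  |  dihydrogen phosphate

chloride > NO₃⁻ > dihydrogen phosphate > acetate > hydrosulfide > cyanide

Leaving-group ability tracks the stability of the departed species; conjugate-acid pKₐ is the usual yardstick (lower pKₐ → better LG).
chloride: pKₐ(HCl) ≈ -7
NO₃⁻: pKₐ(HNO₃) ≈ -1.3
dihydrogen phosphate: pKₐ(H₃PO₄) ≈ 2.1
acetate: pKₐ(CH₃COOH) ≈ 4.8
hydrosulfide: pKₐ(H₂S) ≈ 7
cyanide: pKₐ(HCN) ≈ 9.2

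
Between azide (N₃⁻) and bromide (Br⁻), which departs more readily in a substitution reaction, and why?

bromide (Br⁻)

bromide (Br⁻) is the better leaving group.
pKₐ(HBr) ≈ -9 versus pKₐ(HN₃) ≈ 4.7: bromide (Br⁻) is the much weaker base.
Weak base; good leaving group.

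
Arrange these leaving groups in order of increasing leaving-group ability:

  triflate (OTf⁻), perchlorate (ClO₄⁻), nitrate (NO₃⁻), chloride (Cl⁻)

nitrate (NO₃⁻) < chloride (Cl⁻) < perchlorate (ClO₄⁻) < triflate (OTf⁻)

Rank by basicity of the departing species: weakest base leaves most easily.
triflate (OTf⁻): pKₐ(CF₃SO₃H (triflic acid)) ≈ -14
perchlorate (ClO₄⁻): pKₐ(HClO₄) ≈ -10
chloride (Cl⁻): pKₐ(HCl) ≈ -7 — moderately weak base
nitrate (NO₃⁻): pKₐ(HNO₃) ≈ -1.3
The question asks for worst first, so the sequence is read in increasing leaving-group ability.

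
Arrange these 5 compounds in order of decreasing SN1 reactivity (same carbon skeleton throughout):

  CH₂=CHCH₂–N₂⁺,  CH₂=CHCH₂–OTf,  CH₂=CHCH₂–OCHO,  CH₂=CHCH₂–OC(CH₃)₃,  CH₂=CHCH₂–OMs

CH₂=CHCH₂–N₂⁺ > CH₂=CHCH₂–OTf > CH₂=CHCH₂–OMs > CH₂=CHCH₂–OCHO > CH₂=CHCH₂–OC(CH₃)₃

Identical carbon frameworks mean the comparison reduces to leaving-group quality.
A good leaving group is a weak base: the lower the pKₐ of its conjugate acid, the more readily it departs.
CH₂=CHCH₂–N₂⁺ loses N₂: no meaningful conjugate acid; N₂ departs as an exceptionally stable neutral molecule
CH₂=CHCH₂–OTf loses OTf⁻: pKₐ(CF₃SO₃H (triflic acid)) ≈ -14
CH₂=CHCH₂–OMs loses OMs⁻: pKₐ(CH₃SO₃H (MsOH)) ≈ -1.9
CH₂=CHCH₂–OCHO loses HCOO⁻: pKₐ(HCOOH) ≈ 3.8
CH₂=CHCH₂–OC(CH₃)₃ loses (CH₃)₃CO⁻: pKₐ(t-BuOH) ≈ 18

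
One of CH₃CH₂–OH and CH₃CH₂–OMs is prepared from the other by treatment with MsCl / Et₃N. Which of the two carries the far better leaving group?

From CH₃CH₂–OH the departing group would be OH⁻ (pKₐ(H₂O) ≈ 15.7). Strong base; essentially never leaves without prior activation.
From CH₃CH₂–OMs the leaving group is OMs⁻ (pKₐ(CH₃SO₃H (MsOH)) ≈ -1.9). Resonance-delocalised alkanesulfonate.
Treatment with MsCl / Et₃N works by converting the hydroxyl into a mesylate, making CH₃CH₂–OMs enormously more reactive.

CH₃CH₂–OMs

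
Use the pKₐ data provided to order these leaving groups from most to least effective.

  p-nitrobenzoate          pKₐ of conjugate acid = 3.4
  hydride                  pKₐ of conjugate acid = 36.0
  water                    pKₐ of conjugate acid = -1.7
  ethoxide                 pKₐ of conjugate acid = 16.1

water > p-nitrobenzoate > ethoxide > hydride

Lower conjugate-acid pKₐ ⇒ weaker base ⇒ better leaving group.
Sorting by the given values: water (-1.7), p-nitrobenzoate (3.4), ethoxide (16.1), hydride (36.0).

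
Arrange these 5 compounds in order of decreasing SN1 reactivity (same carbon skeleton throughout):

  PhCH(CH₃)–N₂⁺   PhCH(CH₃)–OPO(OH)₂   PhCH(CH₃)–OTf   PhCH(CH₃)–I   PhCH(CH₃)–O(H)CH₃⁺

PhCH(CH₃)–N₂⁺ > PhCH(CH₃)–OTf > PhCH(CH₃)–I > PhCH(CH₃)–O(H)CH₃⁺ > PhCH(CH₃)–OPO(OH)₂

Identical carbon frameworks mean the comparison reduces to leaving-group quality.
The more stable X⁻ (or X) is on its own — i.e. the weaker a base it is — the better a leaving group it makes.
PhCH(CH₃)–N₂⁺ loses N₂: no meaningful conjugate acid; N₂ departs as an exceptionally stable neutral molecule
PhCH(CH₃)–OTf loses OTf⁻: pKₐ(CF₃SO₃H (triflic acid)) ≈ -14
PhCH(CH₃)–I loses I⁻: pKₐ(HI) ≈ -10
PhCH(CH₃)–O(H)CH₃⁺ loses R'OH: pKₐ(R'OH₂⁺) ≈ -2.4
PhCH(CH₃)–OPO(OH)₂ loses H₂PO₄⁻: pKₐ(H₃PO₄) ≈ 2.1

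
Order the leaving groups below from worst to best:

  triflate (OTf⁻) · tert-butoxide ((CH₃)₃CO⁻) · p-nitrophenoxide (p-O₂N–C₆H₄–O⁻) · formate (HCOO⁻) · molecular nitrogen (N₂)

tert-butoxide ((CH₃)₃CO⁻) < p-nitrophenoxide (p-O₂N–C₆H₄–O⁻) < formate (HCOO⁻) < triflate (OTf⁻) < molecular nitrogen (N₂)

A good leaving group is a weak base: the lower the pKₐ of its conjugate acid, the more readily it departs.
molecular nitrogen (N₂): no meaningful conjugate acid; N₂ departs as an exceptionally stable neutral molecule
triflate (OTf⁻): pKₐ(CF₃SO₃H (triflic acid)) ≈ -14
formate (HCOO⁻): pKₐ(HCOOH) ≈ 3.8
p-nitrophenoxide (p-O₂N–C₆H₄–O⁻): pKₐ(p-nitrophenol) ≈ 7.2
tert-butoxide ((CH₃)₃CO⁻): pKₐ(t-BuOH) ≈ 18
Listed from poorest to best leaving group as asked.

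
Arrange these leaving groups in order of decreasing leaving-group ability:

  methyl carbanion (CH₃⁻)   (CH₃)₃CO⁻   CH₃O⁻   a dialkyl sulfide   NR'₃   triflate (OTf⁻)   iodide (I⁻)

Leaving-group ability tracks the stability of the departed species; conjugate-acid pKₐ is the usual yardstick (lower pKₐ → better LG).
triflate (OTf⁻): pKₐ(CF₃SO₃H (triflic acid)) ≈ -14 — charge spread over three oxygens and a CF₃ group; the premier leaving group in synthesis
iodide (I⁻): pKₐ(HI) ≈ -10 — large, highly polarisable; very weak base
a dialkyl sulfide: pKₐ(R'₂SH⁺) ≈ -7 — neutral; leaves from a sulfonium salt (R–SR'₂⁺)
NR'₃: pKₐ(R'₃NH⁺) ≈ 10.7
CH₃O⁻: pKₐ(CH₃OH) ≈ 15.5 — strong base; alkoxides do not leave unassisted
(CH₃)₃CO⁻: pKₐ(t-BuOH) ≈ 18 — bulky, strongly basic alkoxide
methyl carbanion (CH₃⁻): pKₐ(CH₄) ≈ 48 — unstabilised carbanion; the worst conceivable leaving group

triflate (OTf⁻) > iodide (I⁻) > a dialkyl sulfide > NR'₃ > CH₃O⁻ > (CH₃)₃CO⁻ > methyl carbanion (CH₃⁻)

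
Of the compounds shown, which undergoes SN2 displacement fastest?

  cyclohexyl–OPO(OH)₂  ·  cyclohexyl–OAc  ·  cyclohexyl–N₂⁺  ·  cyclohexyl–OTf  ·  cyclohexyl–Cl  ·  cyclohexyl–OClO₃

cyclohexyl–N₂⁺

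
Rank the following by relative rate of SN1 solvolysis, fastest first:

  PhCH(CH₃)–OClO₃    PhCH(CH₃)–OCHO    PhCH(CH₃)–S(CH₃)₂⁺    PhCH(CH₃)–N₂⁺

Identical carbon frameworks mean the comparison reduces to leaving-group quality.
The more stable X⁻ (or X) is on its own — i.e. the weaker a base it is — the better a leaving group it makes.
PhCH(CH₃)–N₂⁺ loses N₂: no meaningful conjugate acid; N₂ departs as an exceptionally stable neutral molecule
PhCH(CH₃)–OClO₃ loses ClO₄⁻: pKₐ(HClO₄) ≈ -10
PhCH(CH₃)–S(CH₃)₂⁺ loses SR'₂: pKₐ(R'₂SH⁺) ≈ -7
PhCH(CH₃)–OCHO loses HCOO⁻: pKₐ(HCOOH) ≈ 3.8

PhCH(CH₃)–N₂⁺ > PhCH(CH₃)–OClO₃ > PhCH(CH₃)–S(CH₃)₂⁺ > PhCH(CH₃)–OCHO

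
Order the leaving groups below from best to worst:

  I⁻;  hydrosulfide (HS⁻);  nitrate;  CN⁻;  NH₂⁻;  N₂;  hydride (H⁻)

N₂ > I⁻ > nitrate > hydrosulfide (HS⁻) > CN⁻ > hydride (H⁻) > NH₂⁻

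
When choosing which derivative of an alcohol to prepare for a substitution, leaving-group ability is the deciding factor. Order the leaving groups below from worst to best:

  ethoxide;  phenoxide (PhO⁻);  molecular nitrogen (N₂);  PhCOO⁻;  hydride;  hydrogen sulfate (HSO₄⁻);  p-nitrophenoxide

hydride < ethoxide < phenoxide (PhO⁻) < p-nitrophenoxide < PhCOO⁻ < hydrogen sulfate (HSO₄⁻) < molecular nitrogen (N₂)

A good leaving group is a weak base: the lower the pKₐ of its conjugate acid, the more readily it departs.
molecular nitrogen (N₂): no meaningful conjugate acid; N₂ departs as an exceptionally stable neutral molecule
hydrogen sulfate (HSO₄⁻): pKₐ(H₂SO₄) ≈ -3
PhCOO⁻: pKₐ(C₆H₅COOH) ≈ 4.2
p-nitrophenoxide: pKₐ(p-nitrophenol) ≈ 7.2
phenoxide (PhO⁻): pKₐ(C₆H₅OH (phenol)) ≈ 10
ethoxide: pKₐ(CH₃CH₂OH) ≈ 16
hydride: pKₐ(H₂) ≈ 36
Reversing gives the worst-to-best order requested.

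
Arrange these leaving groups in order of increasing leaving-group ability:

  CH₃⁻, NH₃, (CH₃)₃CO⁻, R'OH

R'OH: pKₐ(R'OH₂⁺) ≈ -2.4
NH₃: pKₐ(NH₄⁺) ≈ 9.2 — neutral but moderately basic; leaves from R–NH₃⁺
(CH₃)₃CO⁻: pKₐ(t-BuOH) ≈ 18
CH₃⁻: pKₐ(CH₄) ≈ 48 — unstabilised carbanion; the worst conceivable leaving group
Reversing gives the worst-to-best order requested.

CH₃⁻ < (CH₃)₃CO⁻ < NH₃ < R'OH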